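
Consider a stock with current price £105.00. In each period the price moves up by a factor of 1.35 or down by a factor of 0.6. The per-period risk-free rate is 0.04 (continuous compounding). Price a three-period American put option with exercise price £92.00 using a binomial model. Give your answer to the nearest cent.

£15.76

Risk-neutral probability p = (e^0.04 − 0.6)/(1.35 − 0.6) = 0.4408/0.7500 = 0.5877
Terminal stock prices: S_uuu = 258.3, S_uud = 114.8, S_udd = 51.03, S_ddd = 22.68
Terminal payoffs (K − S): max(-166.3, 0) = 0, max(-22.82, 0) = 0, max(40.97, 0) = 40.97, max(69.32, 0) = 69.32
Node uu (S = 191.4): continuation = e^(−0.04)·[0.5877·0.0000 + 0.4123·0.0000] = 0.0000; exercise value = 0.0000 ≤ continuation, so V_uu = 0.0000
Node ud (S = 85.05): continuation = e^(−0.04)·[0.5877·0.0000 + 0.4123·40.9700] = 16.2277; exercise value = 6.9500 ≤ continuation, so V_ud = 16.2277
Node dd (S = 37.8): continuation = e^(−0.04)·[0.5877·40.9700 + 0.4123·69.3200] = 50.5926; exercise value = 54.2000 > continuation, so V_dd = 54.2000 (exercise)
Node u (S = 141.8): continuation = e^(−0.04)·[0.5877·0.0000 + 0.4123·16.2277] = 6.4276; exercise value = 0.0000 ≤ continuation, so V_u = 6.4276
Node d (S = 63): continuation = e^(−0.04)·[0.5877·16.2277 + 0.4123·54.2000] = 30.6318; exercise value = 29.0000 ≤ continuation, so V_d = 30.6318
Node 0 (S = 105): continuation = e^(−0.04)·[0.5877·6.4276 + 0.4123·30.6318] = 15.7625; exercise value = 0.0000 ≤ continuation, so V_0 = 15.7625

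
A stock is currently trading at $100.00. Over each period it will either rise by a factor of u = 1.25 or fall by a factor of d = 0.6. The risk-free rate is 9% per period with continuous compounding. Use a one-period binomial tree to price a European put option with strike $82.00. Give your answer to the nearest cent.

Risk-neutral probability p = (e^0.09 − 0.6)/(1.25 − 0.6) = 0.4942/0.6500 = 0.7603
Terminal stock prices: S_u = 125, S_d = 60
Terminal payoffs (K − S): max(-43, 0) = 0, max(22, 0) = 22
Node 0 (S = 100): V_0 = e^(−0.09)·[0.7603·0.0000 + 0.2397·22.0000] = 4.8202

$4.82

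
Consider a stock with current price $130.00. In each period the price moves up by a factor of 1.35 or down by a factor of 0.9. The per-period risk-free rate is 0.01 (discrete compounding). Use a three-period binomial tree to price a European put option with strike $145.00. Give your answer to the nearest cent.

Risk-neutral probability p = (1 + 0.01 − 0.9)/(1.35 − 0.9) = 0.1100/0.4500 = 0.2444
Terminal stock prices: S_uuu = 319.8, S_uud = 213.2, S_udd = 142.2, S_ddd = 94.77
Terminal payoffs (K − S): max(-174.8, 0) = 0, max(-68.23, 0) = 0, max(2.845, 0) = 2.845, max(50.23, 0) = 50.23
Node uu (S = 236.9): V_uu = 1/1.01·[0.2444·0.0000 + 0.7556·0.0000] = 0.0000
Node ud (S = 158): V_ud = 1/1.01·[0.2444·0.0000 + 0.7556·2.8450] = 2.1283
Node dd (S = 105.3): V_dd = 1/1.01·[0.2444·2.8450 + 0.7556·50.2300] = 38.2644
Node u (S = 175.5): V_u = 1/1.01·[0.2444·0.0000 + 0.7556·2.1283] = 1.5921
Node d (S = 117): V_d = 1/1.01·[0.2444·2.1283 + 0.7556·38.2644] = 29.1397
Node 0 (S = 130): V_0 = 1/1.01·[0.2444·1.5921 + 0.7556·29.1397] = 22.1840

$22.18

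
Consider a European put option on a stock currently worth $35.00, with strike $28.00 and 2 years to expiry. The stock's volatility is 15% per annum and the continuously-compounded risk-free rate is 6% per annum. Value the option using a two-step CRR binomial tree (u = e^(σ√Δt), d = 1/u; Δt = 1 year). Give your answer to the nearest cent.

CRR parameters: u = e^(σ√Δt) = e^(0.15·√1) = 1.1618, d = 1/u = 0.8607
Per-period rate: rΔt = 0.06·1 = 0.06, so R = e^0.06 = 1.0618
Risk-neutral probability p = (e^0.06 − 0.8607)/(1.1618 − 0.8607) = 0.2011/0.3011 = 0.6679
Terminal stock prices: S_uu = 47.25, S_ud = 35, S_dd = 25.93
Terminal payoffs (K − S): max(-19.25, 0) = 0, max(-7, 0) = 0, max(2.071, 0) = 2.071
Node u (S = 40.66): V_u = e^(−0.06)·[0.6679·0.0000 + 0.3321·0.0000] = 0.0000
Node d (S = 30.12): V_d = e^(−0.06)·[0.6679·0.0000 + 0.3321·2.0714] = 0.6478
Node 0 (S = 35): V_0 = e^(−0.06)·[0.6679·0.0000 + 0.3321·0.6478] = 0.2026

$0.20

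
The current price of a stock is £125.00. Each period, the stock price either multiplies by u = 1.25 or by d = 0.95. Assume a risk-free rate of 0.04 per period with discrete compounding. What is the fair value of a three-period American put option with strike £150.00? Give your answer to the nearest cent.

Risk-neutral probability p = (1 + 0.04 − 0.95)/(1.25 − 0.95) = 0.0900/0.3000 = 0.3000
Terminal stock prices: S_uuu = 244.1, S_uud = 185.5, S_udd = 141, S_ddd = 107.2
Terminal payoffs (K − S): max(-94.14, 0) = 0, max(-35.55, 0) = 0, max(8.984, 0) = 8.984, max(42.83, 0) = 42.83
Node uu (S = 195.3): continuation = 1/1.04·[0.3000·0.0000 + 0.7000·0.0000] = 0.0000; exercise value = 0.0000 ≤ continuation, so V_uu = 0.0000
Node ud (S = 148.4): continuation = 1/1.04·[0.3000·0.0000 + 0.7000·8.9844] = 6.0472; exercise value = 1.5625 ≤ continuation, so V_ud = 6.0472
Node dd (S = 112.8): continuation = 1/1.04·[0.3000·8.9844 + 0.7000·42.8281] = 31.4183; exercise value = 37.1875 > continuation, so V_dd = 37.1875 (exercise)
Node u (S = 156.2): continuation = 1/1.04·[0.3000·0.0000 + 0.7000·6.0472] = 4.0702; exercise value = 0.0000 ≤ continuation, so V_u = 4.0702
Node d (S = 118.8): continuation = 1/1.04·[0.3000·6.0472 + 0.7000·37.1875] = 26.7744; exercise value = 31.2500 > continuation, so V_d = 31.2500 (exercise)
Node 0 (S = 125): continuation = 1/1.04·[0.3000·4.0702 + 0.7000·31.2500] = 22.2078; exercise value = 25.0000 > continuation, so V_0 = 25.0000 (exercise)

£25.00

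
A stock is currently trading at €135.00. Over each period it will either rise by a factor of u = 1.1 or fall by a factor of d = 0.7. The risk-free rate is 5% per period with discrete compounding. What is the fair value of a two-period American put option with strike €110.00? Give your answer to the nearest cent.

€2.45

Risk-neutral probability p = (1 + 0.05 − 0.7)/(1.1 − 0.7) = 0.3500/0.4000 = 0.8750
Terminal stock prices: S_uu = 163.4, S_ud = 103.9, S_dd = 66.15
Terminal payoffs (K − S): max(-53.35, 0) = 0, max(6.05, 0) = 6.05, max(43.85, 0) = 43.85
Node u (S = 148.5): continuation = 1/1.05·[0.8750·0.0000 + 0.1250·6.0500] = 0.7202; exercise value = 0.0000 ≤ continuation, so V_u = 0.7202
Node d (S = 94.5): continuation = 1/1.05·[0.8750·6.0500 + 0.1250·43.8500] = 10.2619; exercise value = 15.5000 > continuation, so V_d = 15.5000 (exercise)
Node 0 (S = 135): continuation = 1/1.05·[0.8750·0.7202 + 0.1250·15.5000] = 2.4454; exercise value = 0.0000 ≤ continuation, so V_0 = 2.4454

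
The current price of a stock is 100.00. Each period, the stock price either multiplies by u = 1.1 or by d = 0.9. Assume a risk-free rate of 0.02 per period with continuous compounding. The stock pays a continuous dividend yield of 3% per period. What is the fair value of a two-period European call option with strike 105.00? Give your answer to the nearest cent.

3.12

Per-period risk-free factor R = e^0.02 = 1.0202; dividend-adjusted growth = e^(0.02−0.03) = 0.9900.
Risk-neutral probability p = (0.9900 − 0.9)/(1.1 − 0.9) = 0.0900/0.2000 = 0.4502
Terminal stock prices: S_uu = 121, S_ud = 99, S_dd = 81
Terminal payoffs (S − K): max(16, 0) = 16, max(-6, 0) = 0, max(-24, 0) = 0
Node u (S = 110): V_u = e^(−0.02)·[0.4502·16.0000 + 0.5498·0.0000] = 7.0613
Node d (S = 90): V_d = e^(−0.02)·[0.4502·0.0000 + 0.5498·0.0000] = 0.0000
Node 0 (S = 100): V_0 = e^(−0.02)·[0.4502·7.0613 + 0.5498·0.0000] = 3.1164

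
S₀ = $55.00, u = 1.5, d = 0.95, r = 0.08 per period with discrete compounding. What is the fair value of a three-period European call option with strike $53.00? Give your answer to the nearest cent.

$14.99

Risk-neutral probability p = (1 + 0.08 − 0.95)/(1.5 − 0.95) = 0.1300/0.5500 = 0.2364
Terminal stock prices: S_uuu = 185.6, S_uud = 117.6, S_udd = 74.46, S_ddd = 47.16
Terminal payoffs (S − K): max(132.6, 0) = 132.6, max(64.56, 0) = 64.56, max(21.46, 0) = 21.46, max(-5.844, 0) = 0
Node uu (S = 123.8): V_uu = 1/1.08·[0.2364·132.6250 + 0.7636·64.5625] = 74.6759
Node ud (S = 78.38): V_ud = 1/1.08·[0.2364·64.5625 + 0.7636·21.4562] = 29.3009
Node dd (S = 49.64): V_dd = 1/1.08·[0.2364·21.4562 + 0.7636·0.0000] = 4.6958
Node u (S = 82.5): V_u = 1/1.08·[0.2364·74.6759 + 0.7636·29.3009] = 37.0610
Node d (S = 52.25): V_d = 1/1.08·[0.2364·29.3009 + 0.7636·4.6958] = 9.7329
Node 0 (S = 55): V_0 = 1/1.08·[0.2364·37.0610 + 0.7636·9.7329] = 14.9929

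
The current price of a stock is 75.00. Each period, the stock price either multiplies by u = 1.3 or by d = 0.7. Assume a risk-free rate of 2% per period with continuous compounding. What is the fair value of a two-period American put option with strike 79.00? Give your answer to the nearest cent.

Risk-neutral probability p = (e^0.02 − 0.7)/(1.3 − 0.7) = 0.3202/0.6000 = 0.5337
Terminal stock prices: S_uu = 126.8, S_ud = 68.25, S_dd = 36.75
Terminal payoffs (K − S): max(-47.75, 0) = 0, max(10.75, 0) = 10.75, max(42.25, 0) = 42.25
Node u (S = 97.5): continuation = e^(−0.02)·[0.5337·0.0000 + 0.4663·10.7500] = 4.9138; exercise value = 0.0000 ≤ continuation, so V_u = 4.9138
Node d (S = 52.5): continuation = e^(−0.02)·[0.5337·10.7500 + 0.4663·42.2500] = 24.9357; exercise value = 26.5000 > continuation, so V_d = 26.5000 (exercise)
Node 0 (S = 75): continuation = e^(−0.02)·[0.5337·4.9138 + 0.4663·26.5000] = 14.6835; exercise value = 4.0000 ≤ continuation, so V_0 = 14.6835

14.68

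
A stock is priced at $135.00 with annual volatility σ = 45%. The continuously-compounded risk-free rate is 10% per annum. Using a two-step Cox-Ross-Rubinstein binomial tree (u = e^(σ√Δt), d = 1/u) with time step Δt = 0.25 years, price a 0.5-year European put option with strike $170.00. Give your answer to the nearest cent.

CRR parameters: u = e^(σ√Δt) = e^(0.45·√0.25) = 1.2523, d = 1/u = 0.7985
Per-period rate: rΔt = 0.1·0.25 = 0.025, so R = e^0.025 = 1.0253
Risk-neutral probability p = (e^0.025 − 0.7985)/(1.2523 − 0.7985) = 0.2268/0.4538 = 0.4998
Terminal stock prices: S_uu = 211.7, S_ud = 135, S_dd = 86.08
Terminal payoffs (K − S): max(-41.72, 0) = 0, max(35, 0) = 35, max(83.92, 0) = 83.92
Node u (S = 169.1): V_u = e^(−0.025)·[0.4998·0.0000 + 0.5002·35.0000] = 17.0758
Node d (S = 107.8): V_d = e^(−0.025)·[0.4998·35.0000 + 0.5002·83.9202] = 58.0030
Node 0 (S = 135): V_0 = e^(−0.025)·[0.4998·17.0758 + 0.5002·58.0030] = 36.6217

$36.62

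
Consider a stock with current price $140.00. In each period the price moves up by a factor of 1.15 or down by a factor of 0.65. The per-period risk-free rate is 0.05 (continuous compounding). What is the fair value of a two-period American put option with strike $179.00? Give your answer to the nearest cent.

$39.00

Risk-neutral probability p = (e^0.05 − 0.65)/(1.15 − 0.65) = 0.4013/0.5000 = 0.8025
Terminal stock prices: S_uu = 185.1, S_ud = 104.7, S_dd = 59.15
Terminal payoffs (K − S): max(-6.15, 0) = 0, max(74.35, 0) = 74.35, max(119.8, 0) = 119.8
Node u (S = 161): continuation = e^(−0.05)·[0.8025·0.0000 + 0.1975·74.3500] = 13.9650; exercise value = 18.0000 > continuation, so V_u = 18.0000 (exercise)
Node d (S = 91): continuation = e^(−0.05)·[0.8025·74.3500 + 0.1975·119.8500] = 79.2701; exercise value = 88.0000 > continuation, so V_d = 88.0000 (exercise)
Node 0 (S = 140): continuation = e^(−0.05)·[0.8025·18.0000 + 0.1975·88.0000] = 30.2701; exercise value = 39.0000 > continuation, so V_0 = 39.0000 (exercise)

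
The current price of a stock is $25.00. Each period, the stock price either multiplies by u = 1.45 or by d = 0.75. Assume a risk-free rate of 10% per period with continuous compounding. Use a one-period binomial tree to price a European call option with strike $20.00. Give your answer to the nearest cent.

$7.46

Risk-neutral probability p = (e^0.1 − 0.75)/(1.45 − 0.75) = 0.3552/0.7000 = 0.5074
Terminal stock prices: S_u = 36.25, S_d = 18.75
Terminal payoffs (S − K): max(16.25, 0) = 16.25, max(-1.25, 0) = 0
Node 0 (S = 25): V_0 = e^(−0.1)·[0.5074·16.2500 + 0.4926·0.0000] = 7.4604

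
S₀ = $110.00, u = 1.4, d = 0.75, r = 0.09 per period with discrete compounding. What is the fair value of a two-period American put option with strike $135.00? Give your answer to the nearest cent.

Risk-neutral probability p = (1 + 0.09 − 0.75)/(1.4 − 0.75) = 0.3400/0.6500 = 0.5231
Terminal stock prices: S_uu = 215.6, S_ud = 115.5, S_dd = 61.88
Terminal payoffs (K − S): max(-80.6, 0) = 0, max(19.5, 0) = 19.5, max(73.12, 0) = 73.12
Node u (S = 154): continuation = 1/1.09·[0.5231·0.0000 + 0.4769·19.5000] = 8.5321; exercise value = 0.0000 ≤ continuation, so V_u = 8.5321
Node d (S = 82.5): continuation = 1/1.09·[0.5231·19.5000 + 0.4769·73.1250] = 41.3532; exercise value = 52.5000 > continuation, so V_d = 52.5000 (exercise)
Node 0 (S = 110): continuation = 1/1.09·[0.5231·8.5321 + 0.4769·52.5000] = 27.0655; exercise value = 25.0000 ≤ continuation, so V_0 = 27.0655

$27.07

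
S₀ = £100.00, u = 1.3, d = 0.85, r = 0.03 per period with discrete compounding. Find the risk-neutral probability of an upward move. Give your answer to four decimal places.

Risk-neutral probability p = (1 + 0.03 − 0.85)/(1.3 − 0.85) = 0.1800/0.4500 = 0.4000

p = 0.4000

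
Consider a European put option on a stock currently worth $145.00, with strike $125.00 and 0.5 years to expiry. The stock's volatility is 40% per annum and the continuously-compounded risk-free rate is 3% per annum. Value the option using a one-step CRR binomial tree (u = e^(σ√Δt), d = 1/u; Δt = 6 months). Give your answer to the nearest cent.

CRR parameters: u = e^(σ√Δt) = e^(0.4·√0.5) = 1.3269, d = 1/u = 0.7536
Per-period rate: rΔt = 0.03·0.5 = 0.015, so R = e^0.015 = 1.0151
Risk-neutral probability p = (e^0.015 − 0.7536)/(1.3269 − 0.7536) = 0.2615/0.5733 = 0.4561
Terminal stock prices: S_u = 192.4, S_d = 109.3
Terminal payoffs (K − S): max(-67.4, 0) = 0, max(15.72, 0) = 15.72
Node 0 (S = 145): V_0 = e^(−0.015)·[0.4561·0.0000 + 0.5439·15.7224] = 8.4238

$8.42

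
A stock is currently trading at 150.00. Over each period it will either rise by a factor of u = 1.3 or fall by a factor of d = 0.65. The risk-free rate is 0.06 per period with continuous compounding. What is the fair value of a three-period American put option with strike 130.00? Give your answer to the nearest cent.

Risk-neutral probability p = (e^0.06 − 0.65)/(1.3 − 0.65) = 0.4118/0.6500 = 0.6336
Terminal stock prices: S_uuu = 329.6, S_uud = 164.8, S_udd = 82.39, S_ddd = 41.19
Terminal payoffs (K − S): max(-199.6, 0) = 0, max(-34.78, 0) = 0, max(47.61, 0) = 47.61, max(88.81, 0) = 88.81
Node uu (S = 253.5): continuation = e^(−0.06)·[0.6336·0.0000 + 0.3664·0.0000] = 0.0000; exercise value = 0.0000 ≤ continuation, so V_uu = 0.0000
Node ud (S = 126.8): continuation = e^(−0.06)·[0.6336·0.0000 + 0.3664·47.6125] = 16.4295; exercise value = 3.2500 ≤ continuation, so V_ud = 16.4295
Node dd (S = 63.38): continuation = e^(−0.06)·[0.6336·47.6125 + 0.3664·88.8063] = 59.0544; exercise value = 66.6250 > continuation, so V_dd = 66.6250 (exercise)
Node u (S = 195): continuation = e^(−0.06)·[0.6336·0.0000 + 0.3664·16.4295] = 5.6693; exercise value = 0.0000 ≤ continuation, so V_u = 5.6693
Node d (S = 97.5): continuation = e^(−0.06)·[0.6336·16.4295 + 0.3664·66.6250] = 32.7936; exercise value = 32.5000 ≤ continuation, so V_d = 32.7936
Node 0 (S = 150): continuation = e^(−0.06)·[0.6336·5.6693 + 0.3664·32.7936] = 14.6988; exercise value = 0.0000 ≤ continuation, so V_0 = 14.6988

14.70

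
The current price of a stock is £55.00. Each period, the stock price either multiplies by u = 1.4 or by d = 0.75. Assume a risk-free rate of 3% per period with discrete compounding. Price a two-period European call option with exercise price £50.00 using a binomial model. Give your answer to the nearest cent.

£13.69

Risk-neutral probability p = (1 + 0.03 − 0.75)/(1.4 − 0.75) = 0.2800/0.6500 = 0.4308
Terminal stock prices: S_uu = 107.8, S_ud = 57.75, S_dd = 30.94
Terminal payoffs (S − K): max(57.8, 0) = 57.8, max(7.75, 0) = 7.75, max(-19.06, 0) = 0
Node u (S = 77): V_u = 1/1.03·[0.4308·57.8000 + 0.5692·7.7500] = 28.4563
Node d (S = 41.25): V_d = 1/1.03·[0.4308·7.7500 + 0.5692·0.0000] = 3.2412
Node 0 (S = 55): V_0 = 1/1.03·[0.4308·28.4563 + 0.5692·3.2412] = 13.6923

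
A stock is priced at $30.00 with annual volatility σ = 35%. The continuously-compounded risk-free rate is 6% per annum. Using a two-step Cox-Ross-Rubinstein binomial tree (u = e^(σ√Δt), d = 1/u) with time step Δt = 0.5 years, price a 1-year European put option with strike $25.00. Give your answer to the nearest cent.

CRR parameters: u = e^(σ√Δt) = e^(0.35·√0.5) = 1.2808, d = 1/u = 0.7808
Per-period rate: rΔt = 0.06·0.5 = 0.03, so R = e^0.03 = 1.0305
Risk-neutral probability p = (e^0.03 − 0.7808)/(1.2808 − 0.7808) = 0.2497/0.5000 = 0.4993
Terminal stock prices: S_uu = 49.21, S_ud = 30, S_dd = 18.29
Terminal payoffs (K − S): max(-24.21, 0) = 0, max(-5, 0) = 0, max(6.712, 0) = 6.712
Node u (S = 38.42): V_u = e^(−0.03)·[0.4993·0.0000 + 0.5007·0.0000] = 0.0000
Node d (S = 23.42): V_d = e^(−0.03)·[0.4993·0.0000 + 0.5007·6.7124] = 3.2613
Node 0 (S = 30): V_0 = e^(−0.03)·[0.4993·0.0000 + 0.5007·3.2613] = 1.5845

$1.58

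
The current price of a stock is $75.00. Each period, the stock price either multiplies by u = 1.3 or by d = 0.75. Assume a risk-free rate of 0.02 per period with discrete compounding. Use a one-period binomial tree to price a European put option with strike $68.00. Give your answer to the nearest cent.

$5.86

Risk-neutral probability p = (1 + 0.02 − 0.75)/(1.3 − 0.75) = 0.2700/0.5500 = 0.4909
Terminal stock prices: S_u = 97.5, S_d = 56.25
Terminal payoffs (K − S): max(-29.5, 0) = 0, max(11.75, 0) = 11.75
Node 0 (S = 75): V_0 = 1/1.02·[0.4909·0.0000 + 0.5091·11.7500] = 5.8645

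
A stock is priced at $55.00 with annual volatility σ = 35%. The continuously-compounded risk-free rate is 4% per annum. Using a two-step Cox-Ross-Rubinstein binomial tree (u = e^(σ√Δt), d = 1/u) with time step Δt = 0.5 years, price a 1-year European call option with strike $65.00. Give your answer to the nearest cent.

$5.56

CRR parameters: u = e^(σ√Δt) = e^(0.35·√0.5) = 1.2808, d = 1/u = 0.7808
Per-period rate: rΔt = 0.04·0.5 = 0.02, so R = e^0.02 = 1.0202
Risk-neutral probability p = (e^0.02 − 0.7808)/(1.2808 − 0.7808) = 0.2394/0.5000 = 0.4788
Terminal stock prices: S_uu = 90.23, S_ud = 55, S_dd = 33.53
Terminal payoffs (S − K): max(25.23, 0) = 25.23, max(-10, 0) = 0, max(-31.47, 0) = 0
Node u (S = 70.44): V_u = e^(−0.02)·[0.4788·25.2251 + 0.5212·0.0000] = 11.8397
Node d (S = 42.94): V_d = e^(−0.02)·[0.4788·0.0000 + 0.5212·0.0000] = 0.0000
Node 0 (S = 55): V_0 = e^(−0.02)·[0.4788·11.8397 + 0.5212·0.0000] = 5.5571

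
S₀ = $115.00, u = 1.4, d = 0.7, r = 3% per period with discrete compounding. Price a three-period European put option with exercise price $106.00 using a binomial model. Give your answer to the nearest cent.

Risk-neutral probability p = (1 + 0.03 − 0.7)/(1.4 − 0.7) = 0.3300/0.7000 = 0.4714
Terminal stock prices: S_uuu = 315.6, S_uud = 157.8, S_udd = 78.89, S_ddd = 39.44
Terminal payoffs (K − S): max(-209.6, 0) = 0, max(-51.78, 0) = 0, max(27.11, 0) = 27.11, max(66.56, 0) = 66.56
Node uu (S = 225.4): V_uu = 1/1.03·[0.4714·0.0000 + 0.5286·0.0000] = 0.0000
Node ud (S = 112.7): V_ud = 1/1.03·[0.4714·0.0000 + 0.5286·27.1100] = 13.9122
Node dd (S = 56.35): V_dd = 1/1.03·[0.4714·27.1100 + 0.5286·66.5550] = 46.5626
Node u (S = 161): V_u = 1/1.03·[0.4714·0.0000 + 0.5286·13.9122] = 7.1394
Node d (S = 80.5): V_d = 1/1.03·[0.4714·13.9122 + 0.5286·46.5626] = 30.2624
Node 0 (S = 115): V_0 = 1/1.03·[0.4714·7.1394 + 0.5286·30.2624] = 18.7976

$18.80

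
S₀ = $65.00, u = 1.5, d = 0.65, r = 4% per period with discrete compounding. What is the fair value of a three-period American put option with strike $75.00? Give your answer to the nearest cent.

$21.08

Risk-neutral probability p = (1 + 0.04 − 0.65)/(1.5 − 0.65) = 0.3900/0.8500 = 0.4588
Terminal stock prices: S_uuu = 219.4, S_uud = 95.06, S_udd = 41.19, S_ddd = 17.85
Terminal payoffs (K − S): max(-144.4, 0) = 0, max(-20.06, 0) = 0, max(33.81, 0) = 33.81, max(57.15, 0) = 57.15
Node uu (S = 146.2): continuation = 1/1.04·[0.4588·0.0000 + 0.5412·0.0000] = 0.0000; exercise value = 0.0000 ≤ continuation, so V_uu = 0.0000
Node ud (S = 63.38): continuation = 1/1.04·[0.4588·0.0000 + 0.5412·33.8062] = 17.5915; exercise value = 11.6250 ≤ continuation, so V_ud = 17.5915
Node dd (S = 27.46): continuation = 1/1.04·[0.4588·33.8062 + 0.5412·57.1494] = 44.6529; exercise value = 47.5375 > continuation, so V_dd = 47.5375 (exercise)
Node u (S = 97.5): continuation = 1/1.04·[0.4588·0.0000 + 0.5412·17.5915] = 9.1539; exercise value = 0.0000 ≤ continuation, so V_u = 9.1539
Node d (S = 42.25): continuation = 1/1.04·[0.4588·17.5915 + 0.5412·47.5375] = 32.4977; exercise value = 32.7500 > continuation, so V_d = 32.7500 (exercise)
Node 0 (S = 65): continuation = 1/1.04·[0.4588·9.1539 + 0.5412·32.7500] = 21.0804; exercise value = 10.0000 ≤ continuation, so V_0 = 21.0804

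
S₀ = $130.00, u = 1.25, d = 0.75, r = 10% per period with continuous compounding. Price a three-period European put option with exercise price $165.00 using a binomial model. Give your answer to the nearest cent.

Risk-neutral probability p = (e^0.1 − 0.75)/(1.25 − 0.75) = 0.3552/0.5000 = 0.7103
Terminal stock prices: S_uuu = 253.9, S_uud = 152.3, S_udd = 91.41, S_ddd = 54.84
Terminal payoffs (K − S): max(-88.91, 0) = 0, max(12.66, 0) = 12.66, max(73.59, 0) = 73.59, max(110.2, 0) = 110.2
Node uu (S = 203.1): V_uu = e^(−0.1)·[0.7103·0.0000 + 0.2897·12.6562] = 3.3171
Node ud (S = 121.9): V_ud = e^(−0.1)·[0.7103·12.6562 + 0.2897·73.5938] = 27.4232
Node dd (S = 73.12): V_dd = e^(−0.1)·[0.7103·73.5938 + 0.2897·110.1562] = 76.1732
Node u (S = 162.5): V_u = e^(−0.1)·[0.7103·3.3171 + 0.2897·27.4232] = 9.3195
Node d (S = 97.5): V_d = e^(−0.1)·[0.7103·27.4232 + 0.2897·76.1732] = 37.5906
Node 0 (S = 130): V_0 = e^(−0.1)·[0.7103·9.3195 + 0.2897·37.5906] = 15.8423

$15.84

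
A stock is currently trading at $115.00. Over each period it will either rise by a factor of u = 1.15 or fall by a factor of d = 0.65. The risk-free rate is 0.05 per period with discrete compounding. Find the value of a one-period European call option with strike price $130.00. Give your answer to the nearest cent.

Risk-neutral probability p = (1 + 0.05 − 0.65)/(1.15 − 0.65) = 0.4000/0.5000 = 0.8000
Terminal stock prices: S_u = 132.2, S_d = 74.75
Terminal payoffs (S − K): max(2.25, 0) = 2.25, max(-55.25, 0) = 0
Node 0 (S = 115): V_0 = 1/1.05·[0.8000·2.2500 + 0.2000·0.0000] = 1.7143

$1.71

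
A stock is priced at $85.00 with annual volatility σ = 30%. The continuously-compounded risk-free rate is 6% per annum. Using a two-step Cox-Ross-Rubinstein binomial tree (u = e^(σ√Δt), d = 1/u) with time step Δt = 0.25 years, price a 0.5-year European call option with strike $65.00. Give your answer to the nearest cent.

$22.39

CRR parameters: u = e^(σ√Δt) = e^(0.3·√0.25) = 1.1618, d = 1/u = 0.8607
Per-period rate: rΔt = 0.06·0.25 = 0.015, so R = e^0.015 = 1.0151
Risk-neutral probability p = (e^0.015 − 0.8607)/(1.1618 − 0.8607) = 0.1544/0.3011 = 0.5128
Terminal stock prices: S_uu = 114.7, S_ud = 85, S_dd = 62.97
Terminal payoffs (S − K): max(49.74, 0) = 49.74, max(20, 0) = 20, max(-2.03, 0) = 0
Node u (S = 98.76): V_u = e^(−0.015)·[0.5128·49.7380 + 0.4872·20.0000] = 34.7236
Node d (S = 73.16): V_d = e^(−0.015)·[0.5128·20.0000 + 0.4872·0.0000] = 10.1025
Node 0 (S = 85): V_0 = e^(−0.015)·[0.5128·34.7236 + 0.4872·10.1025] = 22.3888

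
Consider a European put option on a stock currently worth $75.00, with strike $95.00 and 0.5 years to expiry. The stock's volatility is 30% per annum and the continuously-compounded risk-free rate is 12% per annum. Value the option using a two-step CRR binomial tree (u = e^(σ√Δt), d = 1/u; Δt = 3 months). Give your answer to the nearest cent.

$16.33

CRR parameters: u = e^(σ√Δt) = e^(0.3·√0.25) = 1.1618, d = 1/u = 0.8607
Per-period rate: rΔt = 0.12·0.25 = 0.03, so R = e^0.03 = 1.0305
Risk-neutral probability p = (e^0.03 − 0.8607)/(1.1618 − 0.8607) = 0.1697/0.3011 = 0.5637
Terminal stock prices: S_uu = 101.2, S_ud = 75, S_dd = 55.56
Terminal payoffs (K − S): max(-6.239, 0) = 0, max(20, 0) = 20, max(39.44, 0) = 39.44
Node u (S = 87.14): V_u = e^(−0.03)·[0.5637·0.0000 + 0.4363·20.0000] = 8.4680
Node d (S = 64.55): V_d = e^(−0.03)·[0.5637·20.0000 + 0.4363·39.4386] = 27.6392
Node 0 (S = 75): V_0 = e^(−0.03)·[0.5637·8.4680 + 0.4363·27.6392] = 16.3348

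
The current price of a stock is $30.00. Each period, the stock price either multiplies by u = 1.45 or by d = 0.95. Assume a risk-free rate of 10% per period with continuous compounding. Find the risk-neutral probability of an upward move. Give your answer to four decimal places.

Risk-neutral probability p = (e^0.1 − 0.95)/(1.45 − 0.95) = 0.1552/0.5000 = 0.3103

p = 0.3103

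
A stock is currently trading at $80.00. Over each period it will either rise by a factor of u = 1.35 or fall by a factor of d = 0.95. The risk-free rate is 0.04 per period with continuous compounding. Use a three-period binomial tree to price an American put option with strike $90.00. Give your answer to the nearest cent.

$10.40

Risk-neutral probability p = (e^0.04 − 0.95)/(1.35 − 0.95) = 0.0908/0.4000 = 0.2270
Terminal stock prices: S_uuu = 196.8, S_uud = 138.5, S_udd = 97.47, S_ddd = 68.59
Terminal payoffs (K − S): max(-106.8, 0) = 0, max(-48.51, 0) = 0, max(-7.47, 0) = 0, max(21.41, 0) = 21.41
Node uu (S = 145.8): continuation = e^(−0.04)·[0.2270·0.0000 + 0.7730·0.0000] = 0.0000; exercise value = 0.0000 ≤ continuation, so V_uu = 0.0000
Node ud (S = 102.6): continuation = e^(−0.04)·[0.2270·0.0000 + 0.7730·0.0000] = 0.0000; exercise value = 0.0000 ≤ continuation, so V_ud = 0.0000
Node dd (S = 72.2): continuation = e^(−0.04)·[0.2270·0.0000 + 0.7730·21.4100] = 15.9004; exercise value = 17.8000 > continuation, so V_dd = 17.8000 (exercise)
Node u (S = 108): continuation = e^(−0.04)·[0.2270·0.0000 + 0.7730·0.0000] = 0.0000; exercise value = 0.0000 ≤ continuation, so V_u = 0.0000
Node d (S = 76): continuation = e^(−0.04)·[0.2270·0.0000 + 0.7730·17.8000] = 13.2194; exercise value = 14.0000 > continuation, so V_d = 14.0000 (exercise)
Node 0 (S = 80): continuation = e^(−0.04)·[0.2270·0.0000 + 0.7730·14.0000] = 10.3973; exercise value = 10.0000 ≤ continuation, so V_0 = 10.3973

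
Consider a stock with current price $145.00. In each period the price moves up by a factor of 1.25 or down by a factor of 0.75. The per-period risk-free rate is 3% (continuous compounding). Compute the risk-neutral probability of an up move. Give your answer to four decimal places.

p = 0.5609

Risk-neutral probability p = (e^0.03 − 0.75)/(1.25 − 0.75) = 0.2805/0.5000 = 0.5609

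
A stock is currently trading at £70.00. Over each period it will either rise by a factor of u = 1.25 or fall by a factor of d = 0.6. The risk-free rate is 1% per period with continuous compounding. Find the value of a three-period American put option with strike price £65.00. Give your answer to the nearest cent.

Risk-neutral probability p = (e^0.01 − 0.6)/(1.25 − 0.6) = 0.4101/0.6500 = 0.6308
Terminal stock prices: S_uuu = 136.7, S_uud = 65.62, S_udd = 31.5, S_ddd = 15.12
Terminal payoffs (K − S): max(-71.72, 0) = 0, max(-0.625, 0) = 0, max(33.5, 0) = 33.5, max(49.88, 0) = 49.88
Node uu (S = 109.4): continuation = e^(−0.01)·[0.6308·0.0000 + 0.3692·0.0000] = 0.0000; exercise value = 0.0000 ≤ continuation, so V_uu = 0.0000
Node ud (S = 52.5): continuation = e^(−0.01)·[0.6308·0.0000 + 0.3692·33.5000] = 12.2436; exercise value = 12.5000 > continuation, so V_ud = 12.5000 (exercise)
Node dd (S = 25.2): continuation = e^(−0.01)·[0.6308·33.5000 + 0.3692·49.8800] = 39.1532; exercise value = 39.8000 > continuation, so V_dd = 39.8000 (exercise)
Node u (S = 87.5): continuation = e^(−0.01)·[0.6308·0.0000 + 0.3692·12.5000] = 4.5685; exercise value = 0.0000 ≤ continuation, so V_u = 4.5685
Node d (S = 42): continuation = e^(−0.01)·[0.6308·12.5000 + 0.3692·39.8000] = 22.3532; exercise value = 23.0000 > continuation, so V_d = 23.0000 (exercise)
Node 0 (S = 70): continuation = e^(−0.01)·[0.6308·4.5685 + 0.3692·23.0000] = 11.2594; exercise value = 0.0000 ≤ continuation, so V_0 = 11.2594

£11.26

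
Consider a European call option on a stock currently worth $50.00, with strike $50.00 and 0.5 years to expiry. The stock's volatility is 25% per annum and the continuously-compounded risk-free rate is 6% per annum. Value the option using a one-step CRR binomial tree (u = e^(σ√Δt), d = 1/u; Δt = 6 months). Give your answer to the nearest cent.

CRR parameters: u = e^(σ√Δt) = e^(0.25·√0.5) = 1.1934, d = 1/u = 0.8380
Per-period rate: rΔt = 0.06·0.5 = 0.03, so R = e^0.03 = 1.0305
Risk-neutral probability p = (e^0.03 − 0.8380)/(1.1934 − 0.8380) = 0.1925/0.3554 = 0.5416
Terminal stock prices: S_u = 59.67, S_d = 41.9
Terminal payoffs (S − K): max(9.668, 0) = 9.668, max(-8.102, 0) = 0
Node 0 (S = 50): V_0 = e^(−0.03)·[0.5416·9.6682 + 0.4584·0.0000] = 5.0817

$5.08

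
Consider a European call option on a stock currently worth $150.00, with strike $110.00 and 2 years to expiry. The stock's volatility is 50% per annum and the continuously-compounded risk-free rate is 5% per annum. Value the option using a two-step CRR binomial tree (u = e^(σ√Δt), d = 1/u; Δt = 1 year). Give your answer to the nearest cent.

$66.77

CRR parameters: u = e^(σ√Δt) = e^(0.5·√1) = 1.6487, d = 1/u = 0.6065
Per-period rate: rΔt = 0.05·1 = 0.05, so R = e^0.05 = 1.0513
Risk-neutral probability p = (e^0.05 − 0.6065)/(1.6487 − 0.6065) = 0.4447/1.0422 = 0.4267
Terminal stock prices: S_uu = 407.7, S_ud = 150, S_dd = 55.18
Terminal payoffs (S − K): max(297.7, 0) = 297.7, max(40, 0) = 40, max(-54.82, 0) = 0
Node u (S = 247.3): V_u = e^(−0.05)·[0.4267·297.7423 + 0.5733·40.0000] = 142.6730
Node d (S = 90.98): V_d = e^(−0.05)·[0.4267·40.0000 + 0.5733·0.0000] = 16.2370
Node 0 (S = 150): V_0 = e^(−0.05)·[0.4267·142.6730 + 0.5733·16.2370] = 66.7685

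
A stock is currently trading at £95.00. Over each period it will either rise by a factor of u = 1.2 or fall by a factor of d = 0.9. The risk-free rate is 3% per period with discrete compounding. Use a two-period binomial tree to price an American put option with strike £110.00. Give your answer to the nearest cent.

Risk-neutral probability p = (1 + 0.03 − 0.9)/(1.2 − 0.9) = 0.1300/0.3000 = 0.4333
Terminal stock prices: S_uu = 136.8, S_ud = 102.6, S_dd = 76.95
Terminal payoffs (K − S): max(-26.8, 0) = 0, max(7.4, 0) = 7.4, max(33.05, 0) = 33.05
Node u (S = 114): continuation = 1/1.03·[0.4333·0.0000 + 0.5667·7.4000] = 4.0712; exercise value = 0.0000 ≤ continuation, so V_u = 4.0712
Node d (S = 85.5): continuation = 1/1.03·[0.4333·7.4000 + 0.5667·33.0500] = 21.2961; exercise value = 24.5000 > continuation, so V_d = 24.5000 (exercise)
Node 0 (S = 95): continuation = 1/1.03·[0.4333·4.0712 + 0.5667·24.5000] = 15.1918; exercise value = 15.0000 ≤ continuation, so V_0 = 15.1918

£15.19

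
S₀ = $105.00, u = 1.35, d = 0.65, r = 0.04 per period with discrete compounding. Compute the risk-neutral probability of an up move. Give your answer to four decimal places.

p = 0.5571

Risk-neutral probability p = (1 + 0.04 − 0.65)/(1.35 − 0.65) = 0.3900/0.7000 = 0.5571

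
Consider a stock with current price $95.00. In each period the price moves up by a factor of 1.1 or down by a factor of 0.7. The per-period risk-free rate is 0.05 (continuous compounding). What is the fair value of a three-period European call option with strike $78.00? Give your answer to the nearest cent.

$28.84

Risk-neutral probability p = (e^0.05 − 0.7)/(1.1 − 0.7) = 0.3513/0.4000 = 0.8782
Terminal stock prices: S_uuu = 126.4, S_uud = 80.47, S_udd = 51.2, S_ddd = 32.58
Terminal payoffs (S − K): max(48.45, 0) = 48.45, max(2.465, 0) = 2.465, max(-26.8, 0) = 0, max(-45.42, 0) = 0
Node uu (S = 115): V_uu = e^(−0.05)·[0.8782·48.4450 + 0.1218·2.4650] = 40.7541
Node ud (S = 73.15): V_ud = e^(−0.05)·[0.8782·2.4650 + 0.1218·0.0000] = 2.0591
Node dd (S = 46.55): V_dd = e^(−0.05)·[0.8782·0.0000 + 0.1218·0.0000] = 0.0000
Node u (S = 104.5): V_u = e^(−0.05)·[0.8782·40.7541 + 0.1218·2.0591] = 34.2825
Node d (S = 66.5): V_d = e^(−0.05)·[0.8782·2.0591 + 0.1218·0.0000] = 1.7201
Node 0 (S = 95): V_0 = e^(−0.05)·[0.8782·34.2825 + 0.1218·1.7201] = 28.8372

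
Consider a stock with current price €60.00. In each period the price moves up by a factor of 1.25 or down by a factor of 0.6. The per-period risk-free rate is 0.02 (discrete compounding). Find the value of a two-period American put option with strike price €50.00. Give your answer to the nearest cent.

Risk-neutral probability p = (1 + 0.02 − 0.6)/(1.25 − 0.6) = 0.4200/0.6500 = 0.6462
Terminal stock prices: S_uu = 93.75, S_ud = 45, S_dd = 21.6
Terminal payoffs (K − S): max(-43.75, 0) = 0, max(5, 0) = 5, max(28.4, 0) = 28.4
Node u (S = 75): continuation = 1/1.02·[0.6462·0.0000 + 0.3538·5.0000] = 1.7345; exercise value = 0.0000 ≤ continuation, so V_u = 1.7345
Node d (S = 36): continuation = 1/1.02·[0.6462·5.0000 + 0.3538·28.4000] = 13.0196; exercise value = 14.0000 > continuation, so V_d = 14.0000 (exercise)
Node 0 (S = 60): continuation = 1/1.02·[0.6462·1.7345 + 0.3538·14.0000] = 5.9555; exercise value = 0.0000 ≤ continuation, so V_0 = 5.9555

€5.96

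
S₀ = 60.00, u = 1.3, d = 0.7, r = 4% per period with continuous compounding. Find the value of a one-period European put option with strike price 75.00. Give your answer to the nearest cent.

13.70

Risk-neutral probability p = (e^0.04 − 0.7)/(1.3 − 0.7) = 0.3408/0.6000 = 0.5680
Terminal stock prices: S_u = 78, S_d = 42
Terminal payoffs (K − S): max(-3, 0) = 0, max(33, 0) = 33
Node 0 (S = 60): V_0 = e^(−0.04)·[0.5680·0.0000 + 0.4320·33.0000] = 13.6964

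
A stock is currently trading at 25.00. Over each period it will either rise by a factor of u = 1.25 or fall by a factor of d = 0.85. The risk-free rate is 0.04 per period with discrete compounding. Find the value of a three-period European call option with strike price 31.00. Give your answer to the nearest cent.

Risk-neutral probability p = (1 + 0.04 − 0.85)/(1.25 − 0.85) = 0.1900/0.4000 = 0.4750
Terminal stock prices: S_uuu = 48.83, S_uud = 33.2, S_udd = 22.58, S_ddd = 15.35
Terminal payoffs (S − K): max(17.83, 0) = 17.83, max(2.203, 0) = 2.203, max(-8.422, 0) = 0, max(-15.65, 0) = 0
Node uu (S = 39.06): V_uu = 1/1.04·[0.4750·17.8281 + 0.5250·2.2031] = 9.2548
Node ud (S = 26.56): V_ud = 1/1.04·[0.4750·2.2031 + 0.5250·0.0000] = 1.0062
Node dd (S = 18.06): V_dd = 1/1.04·[0.4750·0.0000 + 0.5250·0.0000] = 0.0000
Node u (S = 31.25): V_u = 1/1.04·[0.4750·9.2548 + 0.5250·1.0062] = 4.7349
Node d (S = 21.25): V_d = 1/1.04·[0.4750·1.0062 + 0.5250·0.0000] = 0.4596
Node 0 (S = 25): V_0 = 1/1.04·[0.4750·4.7349 + 0.5250·0.4596] = 2.3946

2.39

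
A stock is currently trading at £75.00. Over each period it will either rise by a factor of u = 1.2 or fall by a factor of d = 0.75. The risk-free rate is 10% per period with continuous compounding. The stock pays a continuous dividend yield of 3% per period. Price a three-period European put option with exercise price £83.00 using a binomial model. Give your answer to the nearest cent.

Per-period risk-free factor R = e^0.1 = 1.1052; dividend-adjusted growth = e^(0.1−0.03) = 1.0725.
Risk-neutral probability p = (1.0725 − 0.75)/(1.2 − 0.75) = 0.3225/0.4500 = 0.7167
Terminal stock prices: S_uuu = 129.6, S_uud = 81, S_udd = 50.62, S_ddd = 31.64
Terminal payoffs (K − S): max(-46.6, 0) = 0, max(2, 0) = 2, max(32.38, 0) = 32.38, max(51.36, 0) = 51.36
Node uu (S = 108): V_uu = e^(−0.1)·[0.7167·0.0000 + 0.2833·2.0000] = 0.5127
Node ud (S = 67.5): V_ud = e^(−0.1)·[0.7167·2.0000 + 0.2833·32.3750] = 9.5964
Node dd (S = 42.19): V_dd = e^(−0.1)·[0.7167·32.3750 + 0.2833·51.3594] = 34.1608
Node u (S = 90): V_u = e^(−0.1)·[0.7167·0.5127 + 0.2833·9.5964] = 2.7926
Node d (S = 56.25): V_d = e^(−0.1)·[0.7167·9.5964 + 0.2833·34.1608] = 14.9804
Node 0 (S = 75): V_0 = e^(−0.1)·[0.7167·2.7926 + 0.2833·14.9804] = 5.6512

£5.65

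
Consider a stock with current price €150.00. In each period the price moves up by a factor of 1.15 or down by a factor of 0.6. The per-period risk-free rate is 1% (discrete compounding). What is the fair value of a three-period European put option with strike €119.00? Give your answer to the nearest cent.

Risk-neutral probability p = (1 + 0.01 − 0.6)/(1.15 − 0.6) = 0.4100/0.5500 = 0.7455
Terminal stock prices: S_uuu = 228.1, S_uud = 119, S_udd = 62.1, S_ddd = 32.4
Terminal payoffs (K − S): max(-109.1, 0) = 0, max(-0.025, 0) = 0, max(56.9, 0) = 56.9, max(86.6, 0) = 86.6
Node uu (S = 198.4): V_uu = 1/1.01·[0.7455·0.0000 + 0.2545·0.0000] = 0.0000
Node ud (S = 103.5): V_ud = 1/1.01·[0.7455·0.0000 + 0.2545·56.9000] = 14.3402
Node dd (S = 54): V_dd = 1/1.01·[0.7455·56.9000 + 0.2545·86.6000] = 63.8218
Node u (S = 172.5): V_u = 1/1.01·[0.7455·0.0000 + 0.2545·14.3402] = 3.6141
Node d (S = 90): V_d = 1/1.01·[0.7455·14.3402 + 0.2545·63.8218] = 26.6688
Node 0 (S = 150): V_0 = 1/1.01·[0.7455·3.6141 + 0.2545·26.6688] = 9.3887

€9.39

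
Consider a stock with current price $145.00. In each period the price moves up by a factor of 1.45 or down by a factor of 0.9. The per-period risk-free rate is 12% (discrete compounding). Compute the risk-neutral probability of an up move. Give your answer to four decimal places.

p = 0.4000

Risk-neutral probability p = (1 + 0.12 − 0.9)/(1.45 − 0.9) = 0.2200/0.5500 = 0.4000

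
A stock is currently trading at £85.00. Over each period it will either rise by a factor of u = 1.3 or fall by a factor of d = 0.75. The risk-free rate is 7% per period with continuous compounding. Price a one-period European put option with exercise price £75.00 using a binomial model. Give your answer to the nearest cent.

£4.34

Risk-neutral probability p = (e^0.07 − 0.75)/(1.3 − 0.75) = 0.3225/0.5500 = 0.5864
Terminal stock prices: S_u = 110.5, S_d = 63.75
Terminal payoffs (K − S): max(-35.5, 0) = 0, max(11.25, 0) = 11.25
Node 0 (S = 85): V_0 = e^(−0.07)·[0.5864·0.0000 + 0.4136·11.2500] = 4.3387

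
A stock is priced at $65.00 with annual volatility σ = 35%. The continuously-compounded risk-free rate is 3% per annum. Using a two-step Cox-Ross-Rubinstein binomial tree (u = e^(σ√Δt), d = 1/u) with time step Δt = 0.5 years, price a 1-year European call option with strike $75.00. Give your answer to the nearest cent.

CRR parameters: u = e^(σ√Δt) = e^(0.35·√0.5) = 1.2808, d = 1/u = 0.7808
Per-period rate: rΔt = 0.03·0.5 = 0.015, so R = e^0.015 = 1.0151
Risk-neutral probability p = (e^0.015 − 0.7808)/(1.2808 − 0.7808) = 0.2344/0.5000 = 0.4687
Terminal stock prices: S_uu = 106.6, S_ud = 65, S_dd = 39.62
Terminal payoffs (S − K): max(31.63, 0) = 31.63, max(-10, 0) = 0, max(-35.38, 0) = 0
Node u (S = 83.25): V_u = e^(−0.015)·[0.4687·31.6297 + 0.5313·0.0000] = 14.6031
Node d (S = 50.75): V_d = e^(−0.015)·[0.4687·0.0000 + 0.5313·0.0000] = 0.0000
Node 0 (S = 65): V_0 = e^(−0.015)·[0.4687·14.6031 + 0.5313·0.0000] = 6.7421

$6.74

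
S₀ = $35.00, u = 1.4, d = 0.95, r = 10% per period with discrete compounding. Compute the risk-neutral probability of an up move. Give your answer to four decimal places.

Risk-neutral probability p = (1 + 0.1 − 0.95)/(1.4 − 0.95) = 0.1500/0.4500 = 0.3333

p = 0.3333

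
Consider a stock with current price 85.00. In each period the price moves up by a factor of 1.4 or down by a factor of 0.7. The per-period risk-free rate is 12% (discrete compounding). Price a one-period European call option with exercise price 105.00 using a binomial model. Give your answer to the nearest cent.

Risk-neutral probability p = (1 + 0.12 − 0.7)/(1.4 − 0.7) = 0.4200/0.7000 = 0.6000
Terminal stock prices: S_u = 119, S_d = 59.5
Terminal payoffs (S − K): max(14, 0) = 14, max(-45.5, 0) = 0
Node 0 (S = 85): V_0 = 1/1.12·[0.6000·14.0000 + 0.4000·0.0000] = 7.5000

7.50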